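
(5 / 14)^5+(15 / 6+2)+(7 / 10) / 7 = 12385577 / 2689120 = 4.61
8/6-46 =-134/3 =-44.67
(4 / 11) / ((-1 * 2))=-2 / 11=-0.18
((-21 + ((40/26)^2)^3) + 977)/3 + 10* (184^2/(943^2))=323.47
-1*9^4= -6561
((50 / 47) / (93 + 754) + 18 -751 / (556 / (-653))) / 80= 19920889299 / 1770704320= 11.25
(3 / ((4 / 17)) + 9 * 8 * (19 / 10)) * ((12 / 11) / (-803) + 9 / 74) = 235119519 / 13072840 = 17.99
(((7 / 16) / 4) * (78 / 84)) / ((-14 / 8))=-13 / 224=-0.06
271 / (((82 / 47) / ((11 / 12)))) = 140107 / 984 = 142.39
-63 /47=-1.34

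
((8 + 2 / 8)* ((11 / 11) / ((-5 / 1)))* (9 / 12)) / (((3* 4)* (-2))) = 33 / 640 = 0.05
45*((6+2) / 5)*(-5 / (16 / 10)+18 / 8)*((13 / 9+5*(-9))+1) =2681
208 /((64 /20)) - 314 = -249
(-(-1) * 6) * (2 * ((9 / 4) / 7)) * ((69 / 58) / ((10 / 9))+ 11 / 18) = 26337 / 4060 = 6.49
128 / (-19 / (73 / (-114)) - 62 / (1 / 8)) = -4672 / 17021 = -0.27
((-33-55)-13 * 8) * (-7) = 1344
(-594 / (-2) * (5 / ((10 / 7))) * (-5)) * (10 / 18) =-5775 / 2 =-2887.50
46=46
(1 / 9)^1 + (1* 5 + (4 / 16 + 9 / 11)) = 2447 / 396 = 6.18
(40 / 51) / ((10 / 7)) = 28 / 51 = 0.55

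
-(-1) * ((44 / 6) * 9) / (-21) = -22 / 7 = -3.14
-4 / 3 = -1.33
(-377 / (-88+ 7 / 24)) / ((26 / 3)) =1044 / 2105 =0.50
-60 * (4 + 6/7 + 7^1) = -4980/7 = -711.43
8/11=0.73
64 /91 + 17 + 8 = 2339 /91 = 25.70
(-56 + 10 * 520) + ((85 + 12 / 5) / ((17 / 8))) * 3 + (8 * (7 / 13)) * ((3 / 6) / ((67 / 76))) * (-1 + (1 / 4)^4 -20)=6178773033 / 1184560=5216.09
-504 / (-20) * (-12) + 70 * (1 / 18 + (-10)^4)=31486567 / 45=699701.49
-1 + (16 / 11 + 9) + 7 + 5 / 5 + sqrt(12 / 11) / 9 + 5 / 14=17.93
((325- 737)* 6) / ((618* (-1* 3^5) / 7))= 28 / 243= 0.12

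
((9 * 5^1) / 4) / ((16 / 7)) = 315 / 64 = 4.92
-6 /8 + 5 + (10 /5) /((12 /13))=77 /12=6.42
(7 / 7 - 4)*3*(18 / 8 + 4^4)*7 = -65079 / 4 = -16269.75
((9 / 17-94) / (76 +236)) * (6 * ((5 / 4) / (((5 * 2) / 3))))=-4767 / 7072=-0.67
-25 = -25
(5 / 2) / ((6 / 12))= 5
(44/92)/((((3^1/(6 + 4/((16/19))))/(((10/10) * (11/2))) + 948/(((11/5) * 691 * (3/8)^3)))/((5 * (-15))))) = -2426809275/803494328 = -3.02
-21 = -21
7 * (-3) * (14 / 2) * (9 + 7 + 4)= -2940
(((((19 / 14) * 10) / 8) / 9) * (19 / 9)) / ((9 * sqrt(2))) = 1805 * sqrt(2) / 81648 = 0.03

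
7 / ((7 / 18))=18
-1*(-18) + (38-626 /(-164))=4905 /82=59.82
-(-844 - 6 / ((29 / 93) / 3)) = 26150 / 29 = 901.72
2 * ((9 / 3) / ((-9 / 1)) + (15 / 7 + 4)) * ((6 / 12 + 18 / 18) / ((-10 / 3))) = -183 / 35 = -5.23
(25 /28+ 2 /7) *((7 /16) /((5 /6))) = 0.62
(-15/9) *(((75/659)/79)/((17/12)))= -1500/885037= -0.00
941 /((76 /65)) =61165 /76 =804.80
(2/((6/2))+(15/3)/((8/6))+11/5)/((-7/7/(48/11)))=-1588/55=-28.87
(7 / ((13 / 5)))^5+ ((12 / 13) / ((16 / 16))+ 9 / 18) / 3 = 141.93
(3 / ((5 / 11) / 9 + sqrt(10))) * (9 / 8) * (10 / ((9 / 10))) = -7425 / 39194 + 147015 * sqrt(10) / 39194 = 11.67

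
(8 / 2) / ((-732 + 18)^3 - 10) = -2 / 181997177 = -0.00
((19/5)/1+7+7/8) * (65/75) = 6071/600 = 10.12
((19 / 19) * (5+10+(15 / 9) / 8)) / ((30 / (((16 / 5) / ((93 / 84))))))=2044 / 1395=1.47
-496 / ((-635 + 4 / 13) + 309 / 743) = 0.78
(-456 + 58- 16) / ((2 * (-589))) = 207 / 589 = 0.35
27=27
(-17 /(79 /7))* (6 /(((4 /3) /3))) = -3213 /158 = -20.34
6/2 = 3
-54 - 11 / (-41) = -2203 / 41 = -53.73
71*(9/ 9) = 71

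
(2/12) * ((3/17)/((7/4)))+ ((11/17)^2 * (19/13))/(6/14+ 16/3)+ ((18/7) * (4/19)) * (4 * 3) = 3307513/499681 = 6.62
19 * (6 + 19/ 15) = 2071/ 15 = 138.07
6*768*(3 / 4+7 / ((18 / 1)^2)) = 32000 / 9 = 3555.56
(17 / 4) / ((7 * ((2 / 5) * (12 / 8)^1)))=85 / 84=1.01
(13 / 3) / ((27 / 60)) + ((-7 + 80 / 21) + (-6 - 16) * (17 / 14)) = -3832 / 189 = -20.28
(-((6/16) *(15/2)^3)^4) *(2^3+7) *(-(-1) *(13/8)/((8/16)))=-2049343406982421875/67108864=-30537596448.99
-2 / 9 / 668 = -1 / 3006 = -0.00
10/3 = 3.33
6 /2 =3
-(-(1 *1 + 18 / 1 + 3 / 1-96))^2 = -5476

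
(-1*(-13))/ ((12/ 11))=143/ 12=11.92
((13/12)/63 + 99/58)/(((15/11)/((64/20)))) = 1663156/411075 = 4.05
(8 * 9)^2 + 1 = 5185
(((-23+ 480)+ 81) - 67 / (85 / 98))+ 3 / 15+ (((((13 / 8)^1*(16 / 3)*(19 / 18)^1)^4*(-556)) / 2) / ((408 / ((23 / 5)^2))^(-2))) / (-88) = 127099463548105448119 / 15450249680415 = 8226369.55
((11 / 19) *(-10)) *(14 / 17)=-1540 / 323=-4.77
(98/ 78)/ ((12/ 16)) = 196/ 117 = 1.68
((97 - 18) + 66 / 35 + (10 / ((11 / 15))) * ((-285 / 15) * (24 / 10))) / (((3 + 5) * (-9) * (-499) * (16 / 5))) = -208259 / 44263296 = -0.00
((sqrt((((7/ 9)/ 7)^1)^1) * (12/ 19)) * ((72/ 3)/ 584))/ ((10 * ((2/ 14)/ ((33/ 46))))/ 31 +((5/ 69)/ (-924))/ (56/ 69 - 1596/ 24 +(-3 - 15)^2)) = 2042145336/ 15162260965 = 0.13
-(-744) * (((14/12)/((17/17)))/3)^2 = 3038/27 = 112.52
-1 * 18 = -18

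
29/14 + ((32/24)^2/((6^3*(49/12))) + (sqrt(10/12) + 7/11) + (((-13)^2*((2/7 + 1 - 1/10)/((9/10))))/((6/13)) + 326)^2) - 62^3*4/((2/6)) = -3467862012943/1571724 + sqrt(30)/6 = -2206405.56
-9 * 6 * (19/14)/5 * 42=-3078/5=-615.60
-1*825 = -825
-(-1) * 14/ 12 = 7/ 6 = 1.17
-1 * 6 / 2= -3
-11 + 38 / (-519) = -5747 / 519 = -11.07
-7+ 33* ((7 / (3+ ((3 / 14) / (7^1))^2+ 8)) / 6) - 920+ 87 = -836.50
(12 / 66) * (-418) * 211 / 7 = -16036 / 7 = -2290.86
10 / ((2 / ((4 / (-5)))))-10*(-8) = 76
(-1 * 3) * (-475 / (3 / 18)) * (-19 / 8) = -81225 / 4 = -20306.25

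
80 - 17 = 63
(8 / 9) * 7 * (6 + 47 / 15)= 7672 / 135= 56.83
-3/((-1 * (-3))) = -1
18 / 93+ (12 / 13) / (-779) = 60390 / 313937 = 0.19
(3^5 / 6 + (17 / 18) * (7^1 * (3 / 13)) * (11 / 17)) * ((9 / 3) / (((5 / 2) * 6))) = 1618 / 195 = 8.30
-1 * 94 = -94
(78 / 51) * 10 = 260 / 17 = 15.29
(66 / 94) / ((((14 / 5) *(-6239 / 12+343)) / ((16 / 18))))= -80 / 63497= -0.00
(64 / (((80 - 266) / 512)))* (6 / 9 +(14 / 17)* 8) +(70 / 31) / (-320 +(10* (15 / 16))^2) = -18010576768 / 14091453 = -1278.12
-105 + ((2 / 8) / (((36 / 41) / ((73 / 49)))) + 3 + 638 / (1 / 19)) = 84816113 / 7056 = 12020.42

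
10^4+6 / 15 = 50002 / 5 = 10000.40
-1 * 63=-63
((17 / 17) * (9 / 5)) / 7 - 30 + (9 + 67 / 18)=-17.02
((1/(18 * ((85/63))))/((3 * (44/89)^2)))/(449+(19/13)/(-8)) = 720811/5760875340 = 0.00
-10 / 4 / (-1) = 5 / 2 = 2.50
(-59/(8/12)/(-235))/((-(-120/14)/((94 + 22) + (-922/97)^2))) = 100231383/11055575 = 9.07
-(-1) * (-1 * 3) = -3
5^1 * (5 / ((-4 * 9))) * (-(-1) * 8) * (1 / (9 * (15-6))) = -50 / 729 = -0.07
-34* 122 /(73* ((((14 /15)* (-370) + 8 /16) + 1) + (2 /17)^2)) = 7192632 /43521359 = 0.17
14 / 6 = 7 / 3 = 2.33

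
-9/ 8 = -1.12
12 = 12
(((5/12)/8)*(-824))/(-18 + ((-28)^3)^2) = -515/5782683432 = -0.00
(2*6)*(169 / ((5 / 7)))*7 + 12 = 99432 / 5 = 19886.40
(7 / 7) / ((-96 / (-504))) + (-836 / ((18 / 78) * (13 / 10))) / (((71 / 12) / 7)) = -934829 / 284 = -3291.65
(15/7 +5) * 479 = 23950/7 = 3421.43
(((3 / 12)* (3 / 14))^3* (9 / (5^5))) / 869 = 243 / 476907200000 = 0.00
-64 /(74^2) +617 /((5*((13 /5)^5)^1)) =521979937 /508300117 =1.03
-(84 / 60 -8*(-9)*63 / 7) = -3247 / 5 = -649.40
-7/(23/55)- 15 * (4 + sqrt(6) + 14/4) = -5945/46- 15 * sqrt(6) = -165.98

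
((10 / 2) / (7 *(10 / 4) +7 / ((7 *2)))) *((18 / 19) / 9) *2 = 10 / 171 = 0.06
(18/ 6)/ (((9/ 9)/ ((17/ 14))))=51/ 14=3.64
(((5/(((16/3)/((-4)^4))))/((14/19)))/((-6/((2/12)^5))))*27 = -95/504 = -0.19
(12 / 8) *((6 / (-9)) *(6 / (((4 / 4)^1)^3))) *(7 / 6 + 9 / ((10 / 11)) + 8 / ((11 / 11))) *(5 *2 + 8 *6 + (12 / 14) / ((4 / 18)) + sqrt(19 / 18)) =-247676 / 35 - 286 *sqrt(38) / 15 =-7193.99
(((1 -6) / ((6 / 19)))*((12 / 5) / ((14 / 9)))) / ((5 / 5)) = -171 / 7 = -24.43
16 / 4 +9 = 13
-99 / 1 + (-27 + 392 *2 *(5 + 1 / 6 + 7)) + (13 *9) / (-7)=9395.95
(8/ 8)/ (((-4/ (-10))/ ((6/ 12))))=5/ 4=1.25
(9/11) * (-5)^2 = 225/11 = 20.45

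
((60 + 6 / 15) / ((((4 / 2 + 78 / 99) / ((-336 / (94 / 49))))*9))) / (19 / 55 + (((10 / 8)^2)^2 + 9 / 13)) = -83425678336 / 688409987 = -121.19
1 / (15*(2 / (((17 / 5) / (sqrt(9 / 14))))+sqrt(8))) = 119 / (15*(15*sqrt(14)+238*sqrt(2))) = 0.02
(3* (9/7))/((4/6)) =81/14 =5.79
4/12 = 1/3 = 0.33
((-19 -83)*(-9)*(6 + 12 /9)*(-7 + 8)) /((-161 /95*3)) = -213180 /161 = -1324.10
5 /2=2.50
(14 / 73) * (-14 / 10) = -98 / 365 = -0.27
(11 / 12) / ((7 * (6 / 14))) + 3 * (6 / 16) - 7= -401 / 72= -5.57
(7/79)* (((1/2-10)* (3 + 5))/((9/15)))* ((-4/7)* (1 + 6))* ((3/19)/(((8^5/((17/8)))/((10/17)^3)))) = 4375/46757888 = 0.00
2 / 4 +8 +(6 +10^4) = 20029 / 2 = 10014.50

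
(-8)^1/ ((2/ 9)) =-36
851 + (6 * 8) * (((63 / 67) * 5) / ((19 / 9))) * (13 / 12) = 1230743 / 1273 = 966.81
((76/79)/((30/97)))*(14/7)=6.22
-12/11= -1.09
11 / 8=1.38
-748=-748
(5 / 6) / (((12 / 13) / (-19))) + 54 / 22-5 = -15601 / 792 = -19.70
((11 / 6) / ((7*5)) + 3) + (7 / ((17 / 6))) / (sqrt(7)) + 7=6*sqrt(7) / 17 + 2111 / 210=10.99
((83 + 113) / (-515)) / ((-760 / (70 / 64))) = 343 / 626240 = 0.00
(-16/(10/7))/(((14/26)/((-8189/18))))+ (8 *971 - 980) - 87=727373/45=16163.84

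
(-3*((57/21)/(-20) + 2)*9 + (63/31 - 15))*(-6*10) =824211/217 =3798.21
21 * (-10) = -210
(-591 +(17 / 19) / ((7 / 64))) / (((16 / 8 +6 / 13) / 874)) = -23176985 / 112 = -206937.37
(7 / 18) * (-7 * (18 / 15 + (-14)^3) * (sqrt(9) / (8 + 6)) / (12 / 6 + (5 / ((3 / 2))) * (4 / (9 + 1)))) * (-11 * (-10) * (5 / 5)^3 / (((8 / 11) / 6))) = 17423637 / 40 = 435590.92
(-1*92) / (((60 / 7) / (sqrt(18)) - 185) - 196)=6440*sqrt(2) / 7112689 + 1717548 / 7112689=0.24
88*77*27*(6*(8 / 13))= 8781696 / 13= 675515.08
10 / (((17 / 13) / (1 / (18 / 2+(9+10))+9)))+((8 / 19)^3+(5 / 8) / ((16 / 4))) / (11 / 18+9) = 69.12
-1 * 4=-4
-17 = -17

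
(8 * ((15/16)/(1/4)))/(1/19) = 570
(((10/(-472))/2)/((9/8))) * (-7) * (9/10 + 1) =133/1062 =0.13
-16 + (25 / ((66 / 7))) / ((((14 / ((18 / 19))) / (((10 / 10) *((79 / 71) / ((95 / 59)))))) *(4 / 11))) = -15.66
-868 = -868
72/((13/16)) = 88.62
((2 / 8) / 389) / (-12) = -1 / 18672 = -0.00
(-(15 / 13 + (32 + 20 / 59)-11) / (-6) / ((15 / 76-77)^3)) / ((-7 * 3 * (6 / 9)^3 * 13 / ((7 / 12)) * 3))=118331468 / 5948795655310989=0.00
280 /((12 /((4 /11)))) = 280 /33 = 8.48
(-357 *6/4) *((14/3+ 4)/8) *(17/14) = -11271/16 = -704.44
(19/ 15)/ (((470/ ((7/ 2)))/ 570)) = 2527/ 470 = 5.38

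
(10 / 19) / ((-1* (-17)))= 10 / 323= 0.03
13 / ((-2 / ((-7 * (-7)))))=-637 / 2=-318.50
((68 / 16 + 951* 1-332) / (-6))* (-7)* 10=29085 / 4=7271.25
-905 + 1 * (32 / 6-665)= -4694 / 3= -1564.67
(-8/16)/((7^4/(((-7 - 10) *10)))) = 85/2401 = 0.04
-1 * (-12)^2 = -144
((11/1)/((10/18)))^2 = 9801/25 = 392.04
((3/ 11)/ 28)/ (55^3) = 3/ 51243500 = 0.00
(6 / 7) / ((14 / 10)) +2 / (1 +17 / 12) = 2046 / 1421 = 1.44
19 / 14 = 1.36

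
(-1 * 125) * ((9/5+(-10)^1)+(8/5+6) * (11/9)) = -1225/9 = -136.11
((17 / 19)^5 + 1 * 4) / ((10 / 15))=33972759 / 4952198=6.86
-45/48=-15/16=-0.94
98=98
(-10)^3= -1000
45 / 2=22.50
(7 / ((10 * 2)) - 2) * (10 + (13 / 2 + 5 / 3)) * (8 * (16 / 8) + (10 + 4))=-3597 / 4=-899.25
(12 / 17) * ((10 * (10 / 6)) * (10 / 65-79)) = -205000 / 221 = -927.60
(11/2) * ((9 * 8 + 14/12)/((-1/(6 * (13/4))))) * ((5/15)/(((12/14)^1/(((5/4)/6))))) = -2197195/3456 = -635.76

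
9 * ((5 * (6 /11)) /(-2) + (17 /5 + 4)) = 2988 /55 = 54.33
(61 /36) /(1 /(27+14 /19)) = 32147 /684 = 47.00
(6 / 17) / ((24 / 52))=13 / 17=0.76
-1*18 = -18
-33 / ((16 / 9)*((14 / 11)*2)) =-3267 / 448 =-7.29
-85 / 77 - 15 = -1240 / 77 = -16.10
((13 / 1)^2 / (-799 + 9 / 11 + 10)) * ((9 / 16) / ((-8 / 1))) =5577 / 369920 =0.02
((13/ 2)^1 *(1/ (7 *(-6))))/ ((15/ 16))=-52/ 315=-0.17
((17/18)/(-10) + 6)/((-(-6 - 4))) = 1063/1800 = 0.59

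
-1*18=-18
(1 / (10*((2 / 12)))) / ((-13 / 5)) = -3 / 13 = -0.23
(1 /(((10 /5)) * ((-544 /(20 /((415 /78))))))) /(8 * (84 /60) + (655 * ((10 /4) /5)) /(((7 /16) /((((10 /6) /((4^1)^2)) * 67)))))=-4095 /6205448188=-0.00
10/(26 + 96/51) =85/237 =0.36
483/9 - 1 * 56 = -7/3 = -2.33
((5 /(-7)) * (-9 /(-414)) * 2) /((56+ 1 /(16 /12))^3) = -320 /1883230363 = -0.00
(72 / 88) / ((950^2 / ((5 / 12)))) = 3 / 7942000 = 0.00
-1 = -1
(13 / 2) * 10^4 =65000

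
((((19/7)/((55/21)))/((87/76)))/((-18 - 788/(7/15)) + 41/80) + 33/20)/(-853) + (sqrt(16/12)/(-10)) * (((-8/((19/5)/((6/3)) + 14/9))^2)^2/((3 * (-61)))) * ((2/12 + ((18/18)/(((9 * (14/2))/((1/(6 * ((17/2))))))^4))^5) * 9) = -10054187551/5199382461020 + 18769521637605283900742026097724205443258116242074581791750766353294413824000 * sqrt(3)/1195682476407855055817784129324144759753329094663182415591719907508396309704141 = 0.03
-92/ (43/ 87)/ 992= -2001/ 10664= -0.19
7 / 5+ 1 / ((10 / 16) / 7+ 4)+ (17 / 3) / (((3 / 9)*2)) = 23231 / 2290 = 10.14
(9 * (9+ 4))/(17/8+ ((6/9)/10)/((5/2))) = 70200/1291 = 54.38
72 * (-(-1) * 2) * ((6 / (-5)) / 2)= -432 / 5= -86.40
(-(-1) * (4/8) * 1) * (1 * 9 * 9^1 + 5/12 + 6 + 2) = 1073/24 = 44.71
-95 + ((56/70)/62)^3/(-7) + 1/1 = -2450309758/26067125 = -94.00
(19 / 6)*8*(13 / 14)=494 / 21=23.52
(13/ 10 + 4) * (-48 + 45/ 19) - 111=-67041/ 190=-352.85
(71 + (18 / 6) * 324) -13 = 1030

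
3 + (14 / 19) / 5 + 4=679 / 95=7.15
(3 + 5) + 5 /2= 21 /2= 10.50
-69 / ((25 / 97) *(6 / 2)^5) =-2231 / 2025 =-1.10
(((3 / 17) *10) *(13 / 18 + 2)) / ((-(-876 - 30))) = 245 / 46206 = 0.01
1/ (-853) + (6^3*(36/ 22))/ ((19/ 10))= 33164431/ 178277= 186.03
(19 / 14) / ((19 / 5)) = 5 / 14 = 0.36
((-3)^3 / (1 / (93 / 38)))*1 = -2511 / 38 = -66.08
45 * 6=270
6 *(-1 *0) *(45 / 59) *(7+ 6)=0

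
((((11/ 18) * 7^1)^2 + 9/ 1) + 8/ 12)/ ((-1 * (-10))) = 2.80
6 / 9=2 / 3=0.67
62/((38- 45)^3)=-62/343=-0.18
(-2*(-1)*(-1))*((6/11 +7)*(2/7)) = -332/77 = -4.31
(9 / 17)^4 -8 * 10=-6675119 / 83521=-79.92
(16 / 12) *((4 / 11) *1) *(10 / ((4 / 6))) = 80 / 11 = 7.27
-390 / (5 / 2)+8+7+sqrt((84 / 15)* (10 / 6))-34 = -175+2* sqrt(21) / 3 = -171.94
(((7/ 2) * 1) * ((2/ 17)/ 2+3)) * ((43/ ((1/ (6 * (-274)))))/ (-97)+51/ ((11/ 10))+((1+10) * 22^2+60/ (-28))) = 1184001650/ 18139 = 65273.81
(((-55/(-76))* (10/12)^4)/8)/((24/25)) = 859375/18911232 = 0.05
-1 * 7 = -7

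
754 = 754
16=16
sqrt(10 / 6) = sqrt(15) / 3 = 1.29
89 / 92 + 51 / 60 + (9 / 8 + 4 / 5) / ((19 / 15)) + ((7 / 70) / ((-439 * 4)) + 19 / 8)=8766567 / 1534744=5.71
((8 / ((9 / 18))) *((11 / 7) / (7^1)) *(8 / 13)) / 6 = 0.37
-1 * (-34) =34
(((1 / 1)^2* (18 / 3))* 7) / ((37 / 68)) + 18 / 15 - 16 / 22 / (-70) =1116802 / 14245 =78.40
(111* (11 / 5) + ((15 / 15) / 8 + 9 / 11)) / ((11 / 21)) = 2265123 / 4840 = 468.00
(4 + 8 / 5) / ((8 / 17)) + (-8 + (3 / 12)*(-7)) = 43 / 20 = 2.15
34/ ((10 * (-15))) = -17/ 75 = -0.23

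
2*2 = 4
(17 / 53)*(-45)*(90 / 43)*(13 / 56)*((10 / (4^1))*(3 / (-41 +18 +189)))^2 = -100693125 / 7033613888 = -0.01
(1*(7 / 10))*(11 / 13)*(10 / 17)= 77 / 221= 0.35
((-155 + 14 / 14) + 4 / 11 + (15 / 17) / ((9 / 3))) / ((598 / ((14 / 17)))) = -200725 / 950521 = -0.21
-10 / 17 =-0.59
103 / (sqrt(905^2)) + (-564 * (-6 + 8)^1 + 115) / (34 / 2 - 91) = 924387 / 66970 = 13.80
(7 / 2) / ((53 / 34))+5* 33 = 167.25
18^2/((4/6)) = 486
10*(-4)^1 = -40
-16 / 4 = -4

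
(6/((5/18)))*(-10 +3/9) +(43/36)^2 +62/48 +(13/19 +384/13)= -281472823/1600560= -175.86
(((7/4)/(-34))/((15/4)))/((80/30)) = -7/1360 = -0.01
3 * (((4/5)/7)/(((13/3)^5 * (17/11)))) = 32076/220919335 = 0.00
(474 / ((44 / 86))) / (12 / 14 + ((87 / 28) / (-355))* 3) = 33766180 / 30283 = 1115.02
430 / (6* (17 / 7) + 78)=1505 / 324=4.65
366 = 366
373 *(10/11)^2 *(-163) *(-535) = 3252746500/121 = 26882202.48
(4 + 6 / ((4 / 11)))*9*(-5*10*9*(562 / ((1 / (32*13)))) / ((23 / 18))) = -349390454400 / 23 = -15190889321.74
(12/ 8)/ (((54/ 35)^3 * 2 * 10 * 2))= 8575/ 839808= 0.01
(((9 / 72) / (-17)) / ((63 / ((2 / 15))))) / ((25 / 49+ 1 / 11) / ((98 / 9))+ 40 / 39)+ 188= 640460325511 / 3406704120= 188.00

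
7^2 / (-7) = -7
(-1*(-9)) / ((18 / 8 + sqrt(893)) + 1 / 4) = 0.28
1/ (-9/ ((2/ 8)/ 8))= -1/ 288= -0.00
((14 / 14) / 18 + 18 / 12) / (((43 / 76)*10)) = 532 / 1935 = 0.27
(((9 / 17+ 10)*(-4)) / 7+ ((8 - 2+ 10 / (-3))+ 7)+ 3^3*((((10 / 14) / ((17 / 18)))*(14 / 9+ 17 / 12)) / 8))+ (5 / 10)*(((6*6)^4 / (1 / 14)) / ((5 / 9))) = 86345745173 / 4080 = 21163172.84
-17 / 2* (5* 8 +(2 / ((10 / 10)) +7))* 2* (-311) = 259063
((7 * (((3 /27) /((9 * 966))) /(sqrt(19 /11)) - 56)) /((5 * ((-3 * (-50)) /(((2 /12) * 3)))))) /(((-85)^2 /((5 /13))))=-98 /7044375 + sqrt(209) /5984393805000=-0.00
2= 2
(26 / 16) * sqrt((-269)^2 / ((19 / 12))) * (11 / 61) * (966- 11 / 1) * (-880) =-8081916700 * sqrt(57) / 1159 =-52646361.52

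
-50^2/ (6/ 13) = -16250/ 3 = -5416.67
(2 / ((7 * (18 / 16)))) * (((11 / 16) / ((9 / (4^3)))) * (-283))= -199232 / 567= -351.38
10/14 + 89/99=1118/693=1.61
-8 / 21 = -0.38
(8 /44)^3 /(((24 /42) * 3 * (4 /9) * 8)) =21 /21296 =0.00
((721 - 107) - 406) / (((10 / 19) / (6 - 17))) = -21736 / 5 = -4347.20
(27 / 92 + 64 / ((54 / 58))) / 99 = 171481 / 245916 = 0.70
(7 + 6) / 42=13 / 42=0.31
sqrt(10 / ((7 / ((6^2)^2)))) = 36 * sqrt(70) / 7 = 43.03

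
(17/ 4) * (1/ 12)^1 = 17/ 48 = 0.35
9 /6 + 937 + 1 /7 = 13141 /14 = 938.64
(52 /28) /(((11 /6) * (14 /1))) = 39 /539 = 0.07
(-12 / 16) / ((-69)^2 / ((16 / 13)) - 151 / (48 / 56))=-36 / 177223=-0.00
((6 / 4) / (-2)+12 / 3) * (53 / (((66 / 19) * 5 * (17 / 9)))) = 39273 / 7480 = 5.25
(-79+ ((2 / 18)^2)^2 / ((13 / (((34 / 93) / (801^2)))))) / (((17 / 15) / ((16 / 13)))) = -32164621788898960 / 374914631611143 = -85.79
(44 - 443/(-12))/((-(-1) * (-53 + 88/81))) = -26217/16820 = -1.56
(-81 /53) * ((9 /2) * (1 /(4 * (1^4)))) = -729 /424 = -1.72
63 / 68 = 0.93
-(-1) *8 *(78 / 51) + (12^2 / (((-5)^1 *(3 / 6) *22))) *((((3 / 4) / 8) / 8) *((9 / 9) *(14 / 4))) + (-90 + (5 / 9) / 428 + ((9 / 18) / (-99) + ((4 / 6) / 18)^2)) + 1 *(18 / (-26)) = -2383719808867 / 30340046880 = -78.57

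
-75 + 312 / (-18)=-277 / 3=-92.33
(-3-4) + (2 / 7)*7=-5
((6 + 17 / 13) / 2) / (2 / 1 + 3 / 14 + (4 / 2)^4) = 133 / 663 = 0.20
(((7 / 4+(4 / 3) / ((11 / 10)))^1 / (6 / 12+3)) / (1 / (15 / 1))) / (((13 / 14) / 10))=19550 / 143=136.71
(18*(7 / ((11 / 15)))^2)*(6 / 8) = 297675 / 242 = 1230.06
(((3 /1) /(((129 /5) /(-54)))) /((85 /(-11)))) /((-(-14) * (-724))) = -297 /3704708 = -0.00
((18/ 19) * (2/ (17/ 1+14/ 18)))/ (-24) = -27/ 6080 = -0.00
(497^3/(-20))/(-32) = 122763473/640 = 191817.93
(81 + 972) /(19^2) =1053 /361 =2.92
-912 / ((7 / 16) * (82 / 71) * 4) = -129504 / 287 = -451.23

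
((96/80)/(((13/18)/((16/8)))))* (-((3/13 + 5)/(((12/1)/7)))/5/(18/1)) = -476/4225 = -0.11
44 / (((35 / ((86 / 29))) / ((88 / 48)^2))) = 114466 / 9135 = 12.53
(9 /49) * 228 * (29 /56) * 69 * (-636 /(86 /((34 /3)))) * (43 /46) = -117237.70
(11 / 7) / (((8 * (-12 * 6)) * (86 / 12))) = -0.00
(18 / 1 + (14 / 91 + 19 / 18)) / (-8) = -4495 / 1872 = -2.40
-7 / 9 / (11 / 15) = -35 / 33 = -1.06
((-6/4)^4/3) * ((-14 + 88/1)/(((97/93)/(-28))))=-650349/194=-3352.31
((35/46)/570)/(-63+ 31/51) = -119/5562136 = -0.00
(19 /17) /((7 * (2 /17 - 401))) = -19 /47705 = -0.00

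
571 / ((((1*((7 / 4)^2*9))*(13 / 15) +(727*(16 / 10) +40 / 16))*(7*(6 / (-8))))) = -0.09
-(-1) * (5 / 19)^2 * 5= 125 / 361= 0.35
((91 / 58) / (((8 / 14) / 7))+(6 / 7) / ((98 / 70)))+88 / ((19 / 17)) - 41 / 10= 102022649 / 1079960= 94.47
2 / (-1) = -2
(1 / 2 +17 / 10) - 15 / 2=-53 / 10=-5.30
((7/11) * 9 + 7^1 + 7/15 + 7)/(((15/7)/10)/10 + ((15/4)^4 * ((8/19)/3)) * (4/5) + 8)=3545248/5306367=0.67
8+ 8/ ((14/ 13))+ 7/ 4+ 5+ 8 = 845/ 28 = 30.18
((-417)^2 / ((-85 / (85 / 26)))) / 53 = -173889 / 1378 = -126.19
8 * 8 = 64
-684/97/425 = -684/41225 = -0.02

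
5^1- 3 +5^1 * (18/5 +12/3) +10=50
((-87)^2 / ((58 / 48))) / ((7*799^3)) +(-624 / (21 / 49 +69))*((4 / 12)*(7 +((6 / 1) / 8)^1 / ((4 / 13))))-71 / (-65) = -3065907700620827 / 112794520890870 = -27.18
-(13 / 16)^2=-169 / 256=-0.66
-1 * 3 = -3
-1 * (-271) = 271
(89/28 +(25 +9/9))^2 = 667489/784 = 851.39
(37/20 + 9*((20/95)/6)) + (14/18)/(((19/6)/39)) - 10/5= 3703/380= 9.74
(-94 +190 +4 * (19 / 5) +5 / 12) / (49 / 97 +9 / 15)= 649609 / 6432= 101.00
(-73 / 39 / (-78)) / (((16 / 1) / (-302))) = -11023 / 24336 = -0.45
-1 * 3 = -3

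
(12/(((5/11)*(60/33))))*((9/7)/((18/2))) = 363/175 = 2.07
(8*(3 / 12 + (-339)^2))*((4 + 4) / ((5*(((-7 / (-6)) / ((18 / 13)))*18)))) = 8825952 / 91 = 96988.48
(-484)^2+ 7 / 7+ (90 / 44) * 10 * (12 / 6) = 2577277 / 11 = 234297.91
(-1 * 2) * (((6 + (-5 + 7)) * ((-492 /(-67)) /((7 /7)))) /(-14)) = 3936 /469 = 8.39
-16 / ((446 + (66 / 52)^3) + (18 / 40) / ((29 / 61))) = -40776320 / 1144263091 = -0.04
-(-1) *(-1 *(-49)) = 49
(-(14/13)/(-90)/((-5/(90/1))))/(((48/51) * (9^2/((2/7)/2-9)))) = 527/21060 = 0.03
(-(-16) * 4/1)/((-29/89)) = -5696/29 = -196.41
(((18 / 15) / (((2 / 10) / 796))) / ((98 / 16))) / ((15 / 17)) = 216512 / 245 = 883.72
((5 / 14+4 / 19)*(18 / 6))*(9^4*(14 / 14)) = 2972133 / 266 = 11173.43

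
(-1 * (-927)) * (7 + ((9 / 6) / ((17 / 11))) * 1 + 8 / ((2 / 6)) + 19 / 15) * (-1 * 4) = -10475718 / 85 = -123243.74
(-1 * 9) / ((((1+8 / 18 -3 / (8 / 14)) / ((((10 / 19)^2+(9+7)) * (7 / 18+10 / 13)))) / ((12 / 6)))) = 4409712 / 49457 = 89.16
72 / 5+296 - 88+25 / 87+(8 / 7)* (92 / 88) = 7498933 / 33495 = 223.88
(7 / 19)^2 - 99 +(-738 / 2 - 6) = -171065 / 361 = -473.86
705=705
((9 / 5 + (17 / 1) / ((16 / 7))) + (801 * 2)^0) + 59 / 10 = 1291 / 80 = 16.14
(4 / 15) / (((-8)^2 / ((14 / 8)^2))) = 49 / 3840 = 0.01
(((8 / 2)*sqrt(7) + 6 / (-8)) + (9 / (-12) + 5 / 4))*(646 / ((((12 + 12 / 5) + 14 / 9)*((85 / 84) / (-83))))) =298053 / 359-4768848*sqrt(7) / 359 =-34315.13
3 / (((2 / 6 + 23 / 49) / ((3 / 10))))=1323 / 1180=1.12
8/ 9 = 0.89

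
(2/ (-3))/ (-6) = 1/ 9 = 0.11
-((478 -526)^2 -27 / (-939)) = -721161 / 313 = -2304.03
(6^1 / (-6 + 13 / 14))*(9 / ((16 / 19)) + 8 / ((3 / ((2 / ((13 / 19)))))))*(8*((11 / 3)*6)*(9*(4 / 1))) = -127877904 / 923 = -138545.94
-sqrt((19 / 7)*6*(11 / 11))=-4.04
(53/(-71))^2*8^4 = 2282.42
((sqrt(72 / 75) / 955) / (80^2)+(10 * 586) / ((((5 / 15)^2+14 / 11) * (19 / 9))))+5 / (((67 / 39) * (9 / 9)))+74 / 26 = sqrt(6) / 15280000+4560768902 / 2267213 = 2011.62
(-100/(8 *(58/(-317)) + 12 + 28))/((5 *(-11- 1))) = 1585/36648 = 0.04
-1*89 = -89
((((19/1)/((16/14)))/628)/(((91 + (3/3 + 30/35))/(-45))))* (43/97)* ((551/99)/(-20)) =22058183/13937580800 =0.00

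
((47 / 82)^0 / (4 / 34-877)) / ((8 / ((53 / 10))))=-901 / 1192560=-0.00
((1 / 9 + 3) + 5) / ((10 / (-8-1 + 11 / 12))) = -7081 / 1080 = -6.56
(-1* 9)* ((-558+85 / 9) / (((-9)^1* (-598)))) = 4937 / 5382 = 0.92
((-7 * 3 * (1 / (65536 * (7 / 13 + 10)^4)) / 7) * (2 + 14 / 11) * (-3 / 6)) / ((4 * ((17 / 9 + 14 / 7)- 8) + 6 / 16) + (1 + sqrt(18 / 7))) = -52711753185 / 129314325132723703808- 187388721 * sqrt(14) / 16164290641590462976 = -0.00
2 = 2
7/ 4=1.75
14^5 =537824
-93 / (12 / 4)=-31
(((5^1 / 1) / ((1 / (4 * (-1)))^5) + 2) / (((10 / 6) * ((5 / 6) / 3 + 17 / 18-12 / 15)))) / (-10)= 69093 / 95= 727.29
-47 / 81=-0.58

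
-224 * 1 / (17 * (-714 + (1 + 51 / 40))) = 1280 / 69139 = 0.02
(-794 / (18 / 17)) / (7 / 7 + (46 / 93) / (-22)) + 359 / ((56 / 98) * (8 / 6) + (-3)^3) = -1290693359 / 1653000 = -780.82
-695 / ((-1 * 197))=695 / 197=3.53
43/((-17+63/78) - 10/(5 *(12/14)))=-3354/1445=-2.32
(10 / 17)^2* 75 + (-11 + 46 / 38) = 88746 / 5491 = 16.16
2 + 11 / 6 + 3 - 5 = 11 / 6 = 1.83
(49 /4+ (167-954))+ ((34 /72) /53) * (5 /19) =-7021538 /9063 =-774.75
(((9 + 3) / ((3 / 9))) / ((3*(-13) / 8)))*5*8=-3840 / 13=-295.38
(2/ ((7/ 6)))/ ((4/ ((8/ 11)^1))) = 24/ 77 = 0.31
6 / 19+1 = 25 / 19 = 1.32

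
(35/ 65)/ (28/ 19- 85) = -133/ 20631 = -0.01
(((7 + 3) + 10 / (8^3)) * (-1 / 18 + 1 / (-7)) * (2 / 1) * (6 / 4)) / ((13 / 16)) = -21375 / 2912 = -7.34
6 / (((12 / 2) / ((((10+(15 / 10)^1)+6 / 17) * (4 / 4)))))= 403 / 34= 11.85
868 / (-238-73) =-868 / 311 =-2.79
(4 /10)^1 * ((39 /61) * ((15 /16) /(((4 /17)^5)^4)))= 475515074577765985120987317 /536561674354688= 886226313404.99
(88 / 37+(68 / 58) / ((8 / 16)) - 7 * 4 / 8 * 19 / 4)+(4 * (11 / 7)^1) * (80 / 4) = 6838765 / 60088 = 113.81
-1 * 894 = -894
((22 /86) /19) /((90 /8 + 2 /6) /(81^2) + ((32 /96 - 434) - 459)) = -866052 /57419816381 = -0.00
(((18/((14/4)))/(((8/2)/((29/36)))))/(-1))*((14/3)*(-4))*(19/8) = 551/12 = 45.92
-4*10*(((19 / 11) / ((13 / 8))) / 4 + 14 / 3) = -84640 / 429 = -197.30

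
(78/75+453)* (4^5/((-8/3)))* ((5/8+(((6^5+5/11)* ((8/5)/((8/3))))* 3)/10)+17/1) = -1698972820848/6875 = -247123319.40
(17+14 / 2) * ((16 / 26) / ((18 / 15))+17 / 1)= 5464 / 13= 420.31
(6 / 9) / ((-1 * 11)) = -2 / 33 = -0.06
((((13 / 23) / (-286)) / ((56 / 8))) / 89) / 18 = -1 / 5674284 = -0.00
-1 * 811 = -811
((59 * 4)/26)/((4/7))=413/26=15.88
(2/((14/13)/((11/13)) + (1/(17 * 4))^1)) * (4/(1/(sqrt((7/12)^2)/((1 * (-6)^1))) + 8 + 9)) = 41888/45261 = 0.93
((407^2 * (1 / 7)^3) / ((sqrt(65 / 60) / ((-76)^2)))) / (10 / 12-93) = -11481463488 * sqrt(39) / 2465827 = -29078.16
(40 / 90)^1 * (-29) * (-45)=580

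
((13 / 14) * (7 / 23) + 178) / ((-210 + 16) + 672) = 8201 / 21988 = 0.37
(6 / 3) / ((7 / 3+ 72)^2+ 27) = 0.00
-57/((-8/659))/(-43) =-37563/344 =-109.19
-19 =-19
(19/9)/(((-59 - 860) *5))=-19/41355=-0.00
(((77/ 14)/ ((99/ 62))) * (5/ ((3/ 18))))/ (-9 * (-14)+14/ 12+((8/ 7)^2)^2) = 1488620/ 1856539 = 0.80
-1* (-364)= 364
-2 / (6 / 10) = -10 / 3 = -3.33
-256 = -256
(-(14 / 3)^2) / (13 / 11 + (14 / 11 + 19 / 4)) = -8624 / 2853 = -3.02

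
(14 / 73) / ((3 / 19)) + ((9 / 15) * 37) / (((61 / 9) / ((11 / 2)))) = 2568851 / 133590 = 19.23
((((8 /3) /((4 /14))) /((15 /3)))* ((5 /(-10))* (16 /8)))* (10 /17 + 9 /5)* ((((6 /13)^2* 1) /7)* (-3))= 29232 /71825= 0.41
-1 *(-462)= 462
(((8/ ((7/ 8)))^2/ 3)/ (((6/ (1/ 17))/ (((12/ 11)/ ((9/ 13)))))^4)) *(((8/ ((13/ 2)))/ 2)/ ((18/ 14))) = 1151860736/ 1516345853737869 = 0.00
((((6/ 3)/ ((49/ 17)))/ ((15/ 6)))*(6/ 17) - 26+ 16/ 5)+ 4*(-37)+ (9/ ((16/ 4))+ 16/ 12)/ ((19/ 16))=-2341714/ 13965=-167.68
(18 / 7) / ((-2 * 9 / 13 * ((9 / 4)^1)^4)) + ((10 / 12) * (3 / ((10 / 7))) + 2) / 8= 582409 / 1469664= 0.40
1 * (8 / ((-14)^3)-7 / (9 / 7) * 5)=-84044 / 3087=-27.23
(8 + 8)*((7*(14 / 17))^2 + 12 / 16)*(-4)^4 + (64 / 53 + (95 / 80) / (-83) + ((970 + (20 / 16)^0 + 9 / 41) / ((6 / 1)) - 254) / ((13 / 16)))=4523522925812495 / 32525220624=139077.39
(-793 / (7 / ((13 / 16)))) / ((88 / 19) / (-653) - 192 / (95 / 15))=127903763 / 42136192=3.04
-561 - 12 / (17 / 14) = -9705 / 17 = -570.88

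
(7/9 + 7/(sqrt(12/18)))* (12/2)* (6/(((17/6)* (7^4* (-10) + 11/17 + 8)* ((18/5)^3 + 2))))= -6750* sqrt(6)/177256849 -1500/177256849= -0.00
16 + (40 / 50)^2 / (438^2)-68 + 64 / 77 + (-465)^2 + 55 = 19963310620808 / 92324925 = 216228.83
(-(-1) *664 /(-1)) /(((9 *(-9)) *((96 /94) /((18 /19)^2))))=7802 /1083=7.20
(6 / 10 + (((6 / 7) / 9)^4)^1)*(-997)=-581772431 / 972405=-598.28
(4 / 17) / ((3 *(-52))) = -1 / 663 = -0.00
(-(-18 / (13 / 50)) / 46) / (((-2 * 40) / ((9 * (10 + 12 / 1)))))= -4455 / 1196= -3.72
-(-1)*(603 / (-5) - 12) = -663 / 5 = -132.60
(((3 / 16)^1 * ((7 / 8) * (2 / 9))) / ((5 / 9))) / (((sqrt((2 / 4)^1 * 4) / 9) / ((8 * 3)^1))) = 567 * sqrt(2) / 80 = 10.02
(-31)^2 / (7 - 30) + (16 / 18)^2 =-76369 / 1863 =-40.99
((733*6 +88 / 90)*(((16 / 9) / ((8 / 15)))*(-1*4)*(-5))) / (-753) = -7918160 / 20331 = -389.46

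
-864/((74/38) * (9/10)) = -18240/37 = -492.97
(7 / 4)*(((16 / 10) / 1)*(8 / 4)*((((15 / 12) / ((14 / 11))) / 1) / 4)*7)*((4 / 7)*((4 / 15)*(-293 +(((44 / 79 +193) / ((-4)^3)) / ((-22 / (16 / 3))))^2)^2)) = 199792561513144913569 / 1592603375953920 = 125450.29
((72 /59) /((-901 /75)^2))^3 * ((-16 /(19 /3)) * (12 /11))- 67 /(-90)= 0.74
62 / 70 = 31 / 35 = 0.89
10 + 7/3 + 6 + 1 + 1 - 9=34/3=11.33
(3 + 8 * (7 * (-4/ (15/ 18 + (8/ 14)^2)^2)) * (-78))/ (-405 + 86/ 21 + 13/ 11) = -31721731335/ 976083856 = -32.50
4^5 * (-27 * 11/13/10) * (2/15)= -101376/325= -311.93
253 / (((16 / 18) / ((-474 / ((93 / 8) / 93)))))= -1079298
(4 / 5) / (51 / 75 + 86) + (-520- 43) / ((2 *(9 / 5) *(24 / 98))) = -298900825 / 468072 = -638.58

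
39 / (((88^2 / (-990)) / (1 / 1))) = -4.99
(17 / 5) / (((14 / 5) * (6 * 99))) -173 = -1438651 / 8316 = -173.00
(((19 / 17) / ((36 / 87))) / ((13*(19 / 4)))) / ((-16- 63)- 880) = -29 / 635817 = -0.00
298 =298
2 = 2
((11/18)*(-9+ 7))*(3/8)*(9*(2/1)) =-33/4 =-8.25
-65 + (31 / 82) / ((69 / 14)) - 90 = -154.92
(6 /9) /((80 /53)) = 53 /120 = 0.44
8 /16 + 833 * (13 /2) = 5415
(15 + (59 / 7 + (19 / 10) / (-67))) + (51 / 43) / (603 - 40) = 2657104313 / 113540210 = 23.40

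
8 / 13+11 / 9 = 215 / 117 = 1.84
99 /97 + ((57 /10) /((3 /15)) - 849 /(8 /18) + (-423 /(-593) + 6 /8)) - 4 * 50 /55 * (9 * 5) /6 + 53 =-1172791450 /632731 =-1853.54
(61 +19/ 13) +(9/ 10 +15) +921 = 999.36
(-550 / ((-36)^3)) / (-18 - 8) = -275 / 606528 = -0.00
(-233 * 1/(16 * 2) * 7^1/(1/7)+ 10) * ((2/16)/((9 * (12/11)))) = -4521/1024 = -4.42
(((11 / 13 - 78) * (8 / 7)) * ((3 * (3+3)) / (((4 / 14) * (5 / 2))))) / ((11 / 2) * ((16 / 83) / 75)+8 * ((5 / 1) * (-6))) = 22477230 / 2427607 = 9.26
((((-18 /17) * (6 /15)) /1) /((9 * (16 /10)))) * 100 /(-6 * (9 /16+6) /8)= 640 /1071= 0.60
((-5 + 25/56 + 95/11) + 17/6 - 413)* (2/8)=-750443/7392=-101.52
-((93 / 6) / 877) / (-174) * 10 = 155 / 152598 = 0.00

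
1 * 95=95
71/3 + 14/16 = 589/24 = 24.54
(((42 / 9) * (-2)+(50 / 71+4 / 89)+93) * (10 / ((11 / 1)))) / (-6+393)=16002710 / 80699949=0.20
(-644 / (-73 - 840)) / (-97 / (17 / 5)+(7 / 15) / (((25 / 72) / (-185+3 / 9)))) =-1368500 / 536874129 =-0.00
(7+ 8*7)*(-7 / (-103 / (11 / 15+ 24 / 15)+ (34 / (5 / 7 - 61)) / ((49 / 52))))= 651357 / 66083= 9.86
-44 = -44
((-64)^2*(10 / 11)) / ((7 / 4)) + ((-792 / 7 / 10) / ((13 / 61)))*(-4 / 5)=54310864 / 25025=2170.26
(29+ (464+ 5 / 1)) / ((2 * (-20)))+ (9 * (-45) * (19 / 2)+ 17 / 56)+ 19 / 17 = -18366597 / 4760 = -3858.53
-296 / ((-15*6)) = 148 / 45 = 3.29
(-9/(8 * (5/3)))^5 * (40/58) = -14348907/148480000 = -0.10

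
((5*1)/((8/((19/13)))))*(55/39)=5225/4056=1.29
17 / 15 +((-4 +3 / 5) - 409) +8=-6049 / 15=-403.27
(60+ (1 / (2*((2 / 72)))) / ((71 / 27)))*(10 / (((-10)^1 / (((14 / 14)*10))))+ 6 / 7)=-43392 / 71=-611.15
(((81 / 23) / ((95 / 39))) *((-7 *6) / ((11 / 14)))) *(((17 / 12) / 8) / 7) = -375921 / 192280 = -1.96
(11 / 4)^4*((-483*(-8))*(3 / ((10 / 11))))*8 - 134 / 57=13301679883 / 2280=5834070.12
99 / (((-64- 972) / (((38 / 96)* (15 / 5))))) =-1881 / 16576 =-0.11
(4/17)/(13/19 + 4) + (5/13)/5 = 2501/19669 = 0.13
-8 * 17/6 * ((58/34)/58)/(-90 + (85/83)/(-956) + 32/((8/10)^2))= 0.02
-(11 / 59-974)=57455 / 59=973.81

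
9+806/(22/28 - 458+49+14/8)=79861/11381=7.02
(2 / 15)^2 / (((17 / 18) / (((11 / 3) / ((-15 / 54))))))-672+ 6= -666.25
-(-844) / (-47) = -17.96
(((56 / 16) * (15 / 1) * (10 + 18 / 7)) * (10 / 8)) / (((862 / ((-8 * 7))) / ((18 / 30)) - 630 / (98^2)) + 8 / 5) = -34.20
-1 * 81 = -81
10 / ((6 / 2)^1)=10 / 3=3.33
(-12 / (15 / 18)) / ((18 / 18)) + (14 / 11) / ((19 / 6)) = -14628 / 1045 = -14.00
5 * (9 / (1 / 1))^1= 45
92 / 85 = 1.08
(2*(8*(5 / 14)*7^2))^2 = 78400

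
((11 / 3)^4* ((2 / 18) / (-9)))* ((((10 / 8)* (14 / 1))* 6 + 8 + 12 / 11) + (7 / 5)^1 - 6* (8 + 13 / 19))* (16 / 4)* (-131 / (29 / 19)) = 46197295672 / 951345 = 48559.98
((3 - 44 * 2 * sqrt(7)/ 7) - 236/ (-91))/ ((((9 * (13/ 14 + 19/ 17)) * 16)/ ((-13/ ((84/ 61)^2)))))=-32197813/ 247411584 + 9045751 * sqrt(7)/ 30926448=0.64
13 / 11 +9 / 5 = 164 / 55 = 2.98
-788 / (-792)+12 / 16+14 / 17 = 17291 / 6732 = 2.57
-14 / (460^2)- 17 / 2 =-899307 / 105800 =-8.50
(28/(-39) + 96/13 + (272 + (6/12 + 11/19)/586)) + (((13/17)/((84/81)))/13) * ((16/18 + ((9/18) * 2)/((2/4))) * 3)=279.16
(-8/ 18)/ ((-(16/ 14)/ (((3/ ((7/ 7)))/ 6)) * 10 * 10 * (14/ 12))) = 1/ 600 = 0.00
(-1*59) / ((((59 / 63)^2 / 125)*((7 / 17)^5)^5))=-58427602550027574086763146159452125 / 1614756093064774064237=-36183546729421.64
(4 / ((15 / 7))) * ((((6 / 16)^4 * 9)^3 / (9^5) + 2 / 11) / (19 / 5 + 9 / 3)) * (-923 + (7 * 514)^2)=12453730407296184181 / 19275813224448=646080.67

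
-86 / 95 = -0.91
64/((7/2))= 128/7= 18.29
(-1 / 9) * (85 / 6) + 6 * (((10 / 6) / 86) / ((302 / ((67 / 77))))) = -21243820 / 13498947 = -1.57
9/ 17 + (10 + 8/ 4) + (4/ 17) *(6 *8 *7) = 1557/ 17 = 91.59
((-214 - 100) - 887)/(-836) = 1201/836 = 1.44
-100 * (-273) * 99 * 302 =816215400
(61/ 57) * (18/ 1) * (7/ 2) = 1281/ 19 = 67.42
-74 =-74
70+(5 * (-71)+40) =-245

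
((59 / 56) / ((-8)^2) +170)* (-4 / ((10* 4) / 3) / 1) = -1828017 / 35840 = -51.00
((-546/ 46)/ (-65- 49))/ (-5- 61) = -91/ 57684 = -0.00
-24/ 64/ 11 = -3/ 88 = -0.03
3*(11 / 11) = 3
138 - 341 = -203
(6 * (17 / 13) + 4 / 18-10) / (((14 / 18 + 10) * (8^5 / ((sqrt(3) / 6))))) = -0.00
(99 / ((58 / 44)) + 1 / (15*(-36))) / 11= 1176091 / 172260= 6.83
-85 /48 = -1.77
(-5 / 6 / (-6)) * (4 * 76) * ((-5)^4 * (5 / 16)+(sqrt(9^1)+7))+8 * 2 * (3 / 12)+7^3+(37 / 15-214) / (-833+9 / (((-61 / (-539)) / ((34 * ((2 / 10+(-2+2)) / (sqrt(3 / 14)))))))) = 426532333181 / 47311068-224114 * sqrt(42) / 3942589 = 9015.12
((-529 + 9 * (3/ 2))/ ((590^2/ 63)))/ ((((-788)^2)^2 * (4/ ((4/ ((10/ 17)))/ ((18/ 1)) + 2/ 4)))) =-570143/ 10737393771235328000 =-0.00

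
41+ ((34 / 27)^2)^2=23125417 / 531441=43.51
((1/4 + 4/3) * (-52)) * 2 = -494/3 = -164.67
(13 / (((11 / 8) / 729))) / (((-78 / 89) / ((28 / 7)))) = -346032 / 11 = -31457.45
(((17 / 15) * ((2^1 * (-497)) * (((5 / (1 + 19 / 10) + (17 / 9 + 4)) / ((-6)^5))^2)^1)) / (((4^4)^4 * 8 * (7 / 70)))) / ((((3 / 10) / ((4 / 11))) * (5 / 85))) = -2835436789885 / 437853255433723362410496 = -0.00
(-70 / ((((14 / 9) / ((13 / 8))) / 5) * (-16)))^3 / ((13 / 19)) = 36575296875 / 2097152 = 17440.46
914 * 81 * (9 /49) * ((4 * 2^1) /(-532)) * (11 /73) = -14658732 /475741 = -30.81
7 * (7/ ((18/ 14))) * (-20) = -6860/ 9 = -762.22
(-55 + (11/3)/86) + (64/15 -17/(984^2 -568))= -10546351323/208052920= -50.69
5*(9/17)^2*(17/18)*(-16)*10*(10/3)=-12000/17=-705.88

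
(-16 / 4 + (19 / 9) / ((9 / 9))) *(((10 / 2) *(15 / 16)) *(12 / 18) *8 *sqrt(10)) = -425 *sqrt(10) / 9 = -149.33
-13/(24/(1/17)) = -13/408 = -0.03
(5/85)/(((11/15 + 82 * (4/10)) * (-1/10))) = -150/8551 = -0.02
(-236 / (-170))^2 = 13924 / 7225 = 1.93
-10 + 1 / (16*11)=-1759 / 176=-9.99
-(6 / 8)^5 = -243 / 1024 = -0.24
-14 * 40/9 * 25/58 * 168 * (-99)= 12936000/29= 446068.97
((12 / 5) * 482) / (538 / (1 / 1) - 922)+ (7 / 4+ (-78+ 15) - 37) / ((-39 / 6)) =12587 / 1040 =12.10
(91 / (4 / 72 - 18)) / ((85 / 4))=-6552 / 27455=-0.24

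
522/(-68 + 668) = 87/100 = 0.87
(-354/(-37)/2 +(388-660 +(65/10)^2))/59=-33295/8732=-3.81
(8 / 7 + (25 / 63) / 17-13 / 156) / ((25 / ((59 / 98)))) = 273701 / 10495800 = 0.03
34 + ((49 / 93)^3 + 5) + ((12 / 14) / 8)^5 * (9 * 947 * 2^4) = 35535438781429 / 865204998336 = 41.07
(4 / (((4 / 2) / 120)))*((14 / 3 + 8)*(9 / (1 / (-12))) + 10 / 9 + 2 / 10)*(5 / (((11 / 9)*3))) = -447280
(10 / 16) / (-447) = -5 / 3576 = -0.00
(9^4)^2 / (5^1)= 43046721 / 5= 8609344.20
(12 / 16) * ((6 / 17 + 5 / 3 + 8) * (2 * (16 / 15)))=4088 / 255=16.03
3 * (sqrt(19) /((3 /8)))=34.87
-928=-928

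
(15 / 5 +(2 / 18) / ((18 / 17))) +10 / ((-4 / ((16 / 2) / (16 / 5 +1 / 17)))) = -136069 / 44874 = -3.03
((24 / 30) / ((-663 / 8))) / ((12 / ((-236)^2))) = -445568 / 9945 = -44.80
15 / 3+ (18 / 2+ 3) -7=10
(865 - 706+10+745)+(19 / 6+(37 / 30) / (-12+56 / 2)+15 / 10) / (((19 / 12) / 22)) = 372367 / 380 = 979.91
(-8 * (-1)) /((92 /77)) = 154 /23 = 6.70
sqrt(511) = 22.61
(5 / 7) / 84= 5 / 588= 0.01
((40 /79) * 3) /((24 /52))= 260 /79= 3.29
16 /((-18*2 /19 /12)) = -304 /3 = -101.33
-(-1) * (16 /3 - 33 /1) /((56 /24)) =-83 /7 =-11.86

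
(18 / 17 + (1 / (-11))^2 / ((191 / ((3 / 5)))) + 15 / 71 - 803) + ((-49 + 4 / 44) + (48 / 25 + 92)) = -527716459249 / 697374425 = -756.72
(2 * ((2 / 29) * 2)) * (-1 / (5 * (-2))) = 4 / 145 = 0.03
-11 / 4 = -2.75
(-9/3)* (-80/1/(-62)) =-120/31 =-3.87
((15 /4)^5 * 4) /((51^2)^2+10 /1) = 759375 /1731894016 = 0.00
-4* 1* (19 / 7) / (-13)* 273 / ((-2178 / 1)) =-38 / 363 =-0.10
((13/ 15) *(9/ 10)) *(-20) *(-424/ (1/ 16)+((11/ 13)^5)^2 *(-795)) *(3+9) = 68821362810821592/ 53022496865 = 1297965.33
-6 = -6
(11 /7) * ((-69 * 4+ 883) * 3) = 20031 /7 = 2861.57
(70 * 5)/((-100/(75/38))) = -525/76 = -6.91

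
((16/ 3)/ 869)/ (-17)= -16/ 44319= -0.00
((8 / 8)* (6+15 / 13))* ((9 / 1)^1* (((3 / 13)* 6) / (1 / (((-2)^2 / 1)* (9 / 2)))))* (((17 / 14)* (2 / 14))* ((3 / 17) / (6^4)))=0.04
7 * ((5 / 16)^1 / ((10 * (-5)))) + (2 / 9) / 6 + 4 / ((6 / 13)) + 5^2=145411 / 4320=33.66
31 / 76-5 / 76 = 13 / 38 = 0.34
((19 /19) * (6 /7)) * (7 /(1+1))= 3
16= 16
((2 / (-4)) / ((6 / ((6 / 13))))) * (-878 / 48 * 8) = 5.63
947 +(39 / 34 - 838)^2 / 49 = 863215077 / 56644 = 15239.30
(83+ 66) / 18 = 149 / 18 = 8.28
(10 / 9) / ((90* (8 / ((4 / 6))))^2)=1 / 1049760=0.00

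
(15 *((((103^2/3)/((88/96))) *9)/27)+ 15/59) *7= 87631495/649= 135025.42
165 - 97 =68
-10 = -10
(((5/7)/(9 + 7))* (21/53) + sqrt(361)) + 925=800527/848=944.02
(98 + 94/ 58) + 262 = 10487/ 29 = 361.62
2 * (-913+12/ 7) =-1822.57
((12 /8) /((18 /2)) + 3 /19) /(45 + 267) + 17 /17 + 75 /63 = 545635 /248976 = 2.19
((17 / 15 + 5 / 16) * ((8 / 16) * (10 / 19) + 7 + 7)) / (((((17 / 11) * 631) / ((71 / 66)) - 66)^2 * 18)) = 474040517 / 292305346030080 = 0.00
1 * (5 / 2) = 5 / 2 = 2.50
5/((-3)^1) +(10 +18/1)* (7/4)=142/3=47.33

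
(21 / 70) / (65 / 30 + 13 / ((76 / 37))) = 342 / 9685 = 0.04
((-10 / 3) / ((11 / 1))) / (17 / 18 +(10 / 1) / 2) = -60 / 1177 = -0.05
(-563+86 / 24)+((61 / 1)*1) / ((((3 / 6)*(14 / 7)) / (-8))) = -12569 / 12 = -1047.42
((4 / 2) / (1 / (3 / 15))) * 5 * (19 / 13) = 38 / 13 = 2.92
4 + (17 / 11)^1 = 61 / 11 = 5.55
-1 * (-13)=13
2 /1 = 2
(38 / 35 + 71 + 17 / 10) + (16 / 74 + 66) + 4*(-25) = 20721 / 518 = 40.00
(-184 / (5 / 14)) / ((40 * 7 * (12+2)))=-23 / 175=-0.13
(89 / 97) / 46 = 89 / 4462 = 0.02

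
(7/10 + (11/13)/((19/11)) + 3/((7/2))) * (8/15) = 141572/129675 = 1.09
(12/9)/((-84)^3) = -1/444528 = -0.00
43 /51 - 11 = -518 /51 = -10.16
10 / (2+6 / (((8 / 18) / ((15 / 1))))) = 20 / 409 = 0.05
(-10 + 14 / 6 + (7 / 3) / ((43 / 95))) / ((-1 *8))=27 / 86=0.31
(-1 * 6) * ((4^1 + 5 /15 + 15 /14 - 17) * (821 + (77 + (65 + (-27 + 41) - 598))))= 26367.57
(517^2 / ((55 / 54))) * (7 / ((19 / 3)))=27555066 / 95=290053.33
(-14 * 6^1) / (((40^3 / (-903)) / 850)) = 322371 / 320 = 1007.41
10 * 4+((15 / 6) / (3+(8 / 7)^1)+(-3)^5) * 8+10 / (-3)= -165518 / 87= -1902.51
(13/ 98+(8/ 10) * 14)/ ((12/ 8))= 1851/ 245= 7.56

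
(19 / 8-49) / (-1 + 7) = -373 / 48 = -7.77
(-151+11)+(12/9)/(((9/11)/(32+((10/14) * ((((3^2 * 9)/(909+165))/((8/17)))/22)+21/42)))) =-23554105/270648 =-87.03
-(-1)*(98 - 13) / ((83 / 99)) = 8415 / 83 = 101.39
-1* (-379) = 379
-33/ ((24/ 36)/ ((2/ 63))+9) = -11/ 10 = -1.10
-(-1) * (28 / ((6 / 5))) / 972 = 35 / 1458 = 0.02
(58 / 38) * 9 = 261 / 19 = 13.74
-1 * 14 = -14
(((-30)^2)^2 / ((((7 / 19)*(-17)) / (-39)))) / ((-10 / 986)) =-3481218000 / 7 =-497316857.14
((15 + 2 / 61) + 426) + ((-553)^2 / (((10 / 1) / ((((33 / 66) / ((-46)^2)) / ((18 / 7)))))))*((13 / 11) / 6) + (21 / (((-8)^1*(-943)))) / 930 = 1721286178109117 / 3897960960960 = 441.59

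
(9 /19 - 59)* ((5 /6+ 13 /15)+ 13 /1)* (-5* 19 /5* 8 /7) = 93408 /5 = 18681.60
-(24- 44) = 20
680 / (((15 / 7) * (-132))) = -2.40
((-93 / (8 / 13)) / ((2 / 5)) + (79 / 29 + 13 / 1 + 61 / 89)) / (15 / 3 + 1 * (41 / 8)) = -35.69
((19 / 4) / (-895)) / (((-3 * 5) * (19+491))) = 19 / 27387000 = 0.00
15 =15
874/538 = 437/269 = 1.62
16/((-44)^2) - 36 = -4355/121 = -35.99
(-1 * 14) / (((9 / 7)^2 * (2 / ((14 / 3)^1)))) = -4802 / 243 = -19.76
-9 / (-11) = 9 / 11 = 0.82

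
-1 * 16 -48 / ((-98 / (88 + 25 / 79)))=105512 / 3871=27.26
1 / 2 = 0.50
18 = 18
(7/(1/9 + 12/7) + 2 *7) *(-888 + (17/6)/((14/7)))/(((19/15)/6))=-65461767/874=-74899.05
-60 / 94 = -30 / 47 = -0.64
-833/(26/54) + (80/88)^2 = -2720111/1573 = -1729.25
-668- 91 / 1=-759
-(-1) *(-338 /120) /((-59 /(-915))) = -43.68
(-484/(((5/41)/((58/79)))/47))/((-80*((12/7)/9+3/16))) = 1135989624/250825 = 4529.01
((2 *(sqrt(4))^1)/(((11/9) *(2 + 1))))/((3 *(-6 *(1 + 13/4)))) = -8/561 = -0.01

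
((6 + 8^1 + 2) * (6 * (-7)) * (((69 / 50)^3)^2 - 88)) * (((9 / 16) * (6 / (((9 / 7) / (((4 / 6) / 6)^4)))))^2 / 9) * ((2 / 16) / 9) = 434609070063217 / 32285040750000000000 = 0.00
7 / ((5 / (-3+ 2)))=-7 / 5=-1.40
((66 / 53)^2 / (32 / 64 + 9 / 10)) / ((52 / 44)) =239580 / 255619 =0.94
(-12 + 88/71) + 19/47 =-34559/3337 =-10.36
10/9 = 1.11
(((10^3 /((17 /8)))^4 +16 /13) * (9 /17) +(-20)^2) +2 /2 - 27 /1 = 479232006915371758 /18458141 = 25963178356.66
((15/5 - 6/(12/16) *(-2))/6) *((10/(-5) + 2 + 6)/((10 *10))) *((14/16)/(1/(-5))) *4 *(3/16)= -399/640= -0.62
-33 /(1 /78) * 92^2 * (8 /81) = -19365632 /9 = -2151736.89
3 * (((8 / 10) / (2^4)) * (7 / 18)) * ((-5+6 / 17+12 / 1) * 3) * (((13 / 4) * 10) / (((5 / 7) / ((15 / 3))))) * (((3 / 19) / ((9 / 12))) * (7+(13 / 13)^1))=159250 / 323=493.03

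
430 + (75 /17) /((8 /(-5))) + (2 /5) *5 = 58377 /136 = 429.24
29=29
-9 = -9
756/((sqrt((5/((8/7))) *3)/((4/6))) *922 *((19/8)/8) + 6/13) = -214695936/1361397706273 + 47747621376 *sqrt(210)/1361397706273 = 0.51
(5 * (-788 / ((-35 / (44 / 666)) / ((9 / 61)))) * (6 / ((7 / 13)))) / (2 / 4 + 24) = 2704416 / 5419057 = 0.50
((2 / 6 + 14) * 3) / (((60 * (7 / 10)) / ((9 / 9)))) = 43 / 42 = 1.02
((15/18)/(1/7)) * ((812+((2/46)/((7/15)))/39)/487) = 2832535/291226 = 9.73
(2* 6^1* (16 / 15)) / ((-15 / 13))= -832 / 75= -11.09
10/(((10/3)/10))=30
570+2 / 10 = 2851 / 5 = 570.20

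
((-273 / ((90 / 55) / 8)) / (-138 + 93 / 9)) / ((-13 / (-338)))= 104104 / 383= 271.81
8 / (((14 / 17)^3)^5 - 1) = -22899384412078526344 / 2706854955952003569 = -8.46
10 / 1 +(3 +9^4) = 6574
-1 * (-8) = 8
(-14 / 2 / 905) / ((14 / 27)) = -27 / 1810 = -0.01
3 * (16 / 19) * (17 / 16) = 51 / 19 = 2.68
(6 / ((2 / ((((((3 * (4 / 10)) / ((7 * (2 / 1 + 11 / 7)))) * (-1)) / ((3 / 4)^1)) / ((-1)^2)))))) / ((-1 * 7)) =24 / 875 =0.03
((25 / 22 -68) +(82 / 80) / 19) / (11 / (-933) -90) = 521107557 / 702081160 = 0.74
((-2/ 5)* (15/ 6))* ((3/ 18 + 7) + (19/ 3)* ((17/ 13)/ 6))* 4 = -4000/ 117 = -34.19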